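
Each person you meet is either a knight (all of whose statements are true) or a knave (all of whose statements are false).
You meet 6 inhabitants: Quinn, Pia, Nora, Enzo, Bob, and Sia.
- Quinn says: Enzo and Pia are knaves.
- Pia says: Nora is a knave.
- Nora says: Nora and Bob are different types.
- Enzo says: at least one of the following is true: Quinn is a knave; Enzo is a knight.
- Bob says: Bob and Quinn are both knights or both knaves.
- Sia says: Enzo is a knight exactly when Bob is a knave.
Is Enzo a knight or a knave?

Consistent assignments: {Quinn=knight, Pia=knave, Nora=knight, Enzo=knave, Bob=knave, Sia=knave}
In every consistent assignment, Enzo is a knave.

Enzo is a knave.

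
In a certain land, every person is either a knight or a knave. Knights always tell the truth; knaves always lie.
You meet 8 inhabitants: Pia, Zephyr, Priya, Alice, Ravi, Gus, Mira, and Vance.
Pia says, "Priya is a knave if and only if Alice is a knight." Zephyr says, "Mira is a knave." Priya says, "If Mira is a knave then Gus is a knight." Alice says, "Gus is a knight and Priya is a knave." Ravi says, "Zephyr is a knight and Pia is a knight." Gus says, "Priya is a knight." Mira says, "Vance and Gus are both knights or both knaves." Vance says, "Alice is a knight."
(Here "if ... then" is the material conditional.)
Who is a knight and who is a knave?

Pia is a knight, and the claim "Priya is a knave if and only if Alice is a knight" is indeed True.
As a knight, Zephyr's statement "Mira is a knave" should be True; it is.
As a knight, Priya's statement "if Mira is a knave then Gus is a knight" should be True; it is.
As a knave, Alice's statement "Gus is a knight and Priya is a knave" should be False; it is.
Ravi is a knight, so "Zephyr is a knight and Pia is a knight" must be True — and it is.
As a knight, Gus's statement "Priya is a knight" should be True; it is.
Since Mira is a knave, "Vance and Gus are both knights or both knaves" needs to be False, which holds.
Vance (knave): "Alice is a knight" — False. ✓

Pia is a knight, Zephyr is a knight, Priya is a knight, Alice is a knave, Ravi is a knight, Gus is a knight, Mira is a knave, and Vance is a knave.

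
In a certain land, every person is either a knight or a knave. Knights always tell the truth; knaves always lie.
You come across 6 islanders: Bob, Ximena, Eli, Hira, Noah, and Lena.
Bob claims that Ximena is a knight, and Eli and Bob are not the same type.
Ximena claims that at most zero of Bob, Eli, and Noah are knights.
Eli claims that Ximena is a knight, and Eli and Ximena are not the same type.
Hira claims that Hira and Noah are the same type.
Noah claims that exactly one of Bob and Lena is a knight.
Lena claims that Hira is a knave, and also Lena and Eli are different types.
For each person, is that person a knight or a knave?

Bob is a knave, Ximena is a knave, Eli is a knave, Hira is a knave, Noah is a knight, and Lena is a knight.

Bob is a knave; "Ximena is a knight, and Eli and Bob are not the same type" is False, as required.
Ximena is a knave, so "at most zero of Bob, Eli, and Noah are knights" must be False — and it is.
Eli is a knave; "Ximena is a knight, and Eli and Ximena are not the same type" is False, as required.
Hira (knave): "Hira and Noah are the same type" — False. ✓
Noah is a knight, and the claim "exactly one of Bob and Lena is a knight" is indeed True.
Since Lena is a knight, "Hira is a knave, and also Lena and Eli are different types" needs to be True, which holds.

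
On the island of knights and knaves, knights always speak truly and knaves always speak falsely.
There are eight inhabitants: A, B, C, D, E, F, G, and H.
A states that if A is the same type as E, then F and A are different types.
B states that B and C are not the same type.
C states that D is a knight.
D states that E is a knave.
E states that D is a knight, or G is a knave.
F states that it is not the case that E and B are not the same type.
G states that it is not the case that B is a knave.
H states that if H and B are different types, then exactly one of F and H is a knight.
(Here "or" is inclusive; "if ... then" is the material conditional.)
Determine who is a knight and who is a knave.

A is a knight; "if A is the same type as E, then F and A are different types" is true, as required.
Since B is a knave, "B and C are not the same type" needs to be False, which holds.
C is a knave, so "D is a knight" must be False — and it is.
D is a knave, so "E is a knave" must be False — and it is.
E is a knight, and the claim "D is a knight, or G is a knave" is indeed true.
F is a knave; "it is not the case that E and B are not the same type" is False, as required.
Since G is a knave, "it is not the case that B is a knave" needs to be False, which holds.
H is a knight, and the claim "if H and B are different types, then exactly one of F and H is a knight" is indeed true.

A is a knight, B is a knave, C is a knave, D is a knave, E is a knight, F is a knave, G is a knave, and H is a knight.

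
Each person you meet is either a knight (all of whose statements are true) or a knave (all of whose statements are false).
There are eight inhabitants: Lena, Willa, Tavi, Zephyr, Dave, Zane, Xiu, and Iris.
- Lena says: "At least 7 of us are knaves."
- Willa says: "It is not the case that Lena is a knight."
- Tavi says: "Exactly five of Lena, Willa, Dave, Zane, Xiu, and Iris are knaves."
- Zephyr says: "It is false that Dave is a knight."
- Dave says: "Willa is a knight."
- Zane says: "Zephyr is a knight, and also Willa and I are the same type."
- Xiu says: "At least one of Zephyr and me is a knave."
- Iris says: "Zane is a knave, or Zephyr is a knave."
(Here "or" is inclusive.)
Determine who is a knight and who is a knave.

Lena is a knave, and the claim "at least 7 of us are knaves" is indeed false.
Willa is a knight, so "it is not the case that Lena is a knight" must be True — and it is.
Tavi is a knave; "exactly five of Lena, Willa, Dave, Zane, Xiu, and Iris are knaves" is false, as required.
As a knave, Zephyr's statement "it is false that Dave is a knight" should be false; it is.
Since Dave is a knight, "Willa is a knight" needs to be True, which holds.
Zane is a knave, and the claim "Zephyr is a knight, and also Willa and I are the same type" is indeed false.
As a knight, Xiu's statement "at least one of Zephyr and me is a knave" should be True; it is.
Iris (knight): "Zane is a knave, or Zephyr is a knave" — True. ✓

Knights: Willa, Dave, Xiu, and Iris. Knaves: Lena, Tavi, Zephyr, and Zane.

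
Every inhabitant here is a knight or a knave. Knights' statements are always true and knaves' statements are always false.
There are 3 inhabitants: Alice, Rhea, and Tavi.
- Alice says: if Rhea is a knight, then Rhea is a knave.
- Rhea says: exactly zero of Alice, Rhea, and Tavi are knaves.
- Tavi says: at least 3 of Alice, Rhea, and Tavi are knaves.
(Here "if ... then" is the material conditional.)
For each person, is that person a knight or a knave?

Alice is a knight, Rhea is a knave, and Tavi is a knave.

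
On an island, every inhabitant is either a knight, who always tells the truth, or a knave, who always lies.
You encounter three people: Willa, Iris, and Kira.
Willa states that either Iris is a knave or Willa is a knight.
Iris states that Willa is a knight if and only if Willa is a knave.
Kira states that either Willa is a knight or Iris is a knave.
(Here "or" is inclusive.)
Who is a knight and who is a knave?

Knights: Willa and Kira. Knaves: Iris.

Suppose Willa is a knave. Then Willa's statement "either Iris is a knave or Willa is a knight" would have to be false. Checking the 4 ways to assign the others, none is consistent with every speaker.
(For instance, with Iris=knave, Kira=knight, Willa's claim "either Iris is a knave or Willa is a knight" comes out true where it would need to be false.)
So Willa must be a knight, making "either Iris is a knave or Willa is a knight" true. Taking Willa=knight, Iris=knave, Kira=knight, each remaining statement checks out:
  Iris (knave): "Willa is a knight if and only if Willa is a knave" — false. ✓
  Kira (knight): "either Willa is a knight or Iris is a knave" — true. ✓
This is the unique consistent assignment.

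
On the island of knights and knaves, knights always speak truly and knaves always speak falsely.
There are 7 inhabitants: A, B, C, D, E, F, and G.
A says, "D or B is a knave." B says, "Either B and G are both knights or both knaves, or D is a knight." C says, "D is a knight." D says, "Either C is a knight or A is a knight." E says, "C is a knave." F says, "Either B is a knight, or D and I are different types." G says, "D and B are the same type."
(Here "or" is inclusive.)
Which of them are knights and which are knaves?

A is a knave, B is a knight, C is a knight, D is a knight, E is a knave, F is a knight, and G is a knight.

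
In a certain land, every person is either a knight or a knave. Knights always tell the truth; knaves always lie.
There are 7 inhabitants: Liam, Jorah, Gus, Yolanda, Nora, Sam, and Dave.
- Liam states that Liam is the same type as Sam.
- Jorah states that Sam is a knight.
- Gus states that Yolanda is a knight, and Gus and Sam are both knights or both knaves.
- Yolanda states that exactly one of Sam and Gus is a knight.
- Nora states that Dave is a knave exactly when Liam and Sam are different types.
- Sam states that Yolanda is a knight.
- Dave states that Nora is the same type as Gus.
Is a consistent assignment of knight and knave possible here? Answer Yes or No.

Yes

One consistent assignment: Liam=knave, Jorah=knight, Gus=knave, Yolanda=knight, Nora=knight, Sam=knight, Dave=knave.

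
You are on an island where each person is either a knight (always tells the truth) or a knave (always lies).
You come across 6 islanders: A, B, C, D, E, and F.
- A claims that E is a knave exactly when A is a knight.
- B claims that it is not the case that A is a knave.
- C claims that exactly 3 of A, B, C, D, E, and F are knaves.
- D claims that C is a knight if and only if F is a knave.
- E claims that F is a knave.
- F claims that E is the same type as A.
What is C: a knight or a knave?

C is a knave.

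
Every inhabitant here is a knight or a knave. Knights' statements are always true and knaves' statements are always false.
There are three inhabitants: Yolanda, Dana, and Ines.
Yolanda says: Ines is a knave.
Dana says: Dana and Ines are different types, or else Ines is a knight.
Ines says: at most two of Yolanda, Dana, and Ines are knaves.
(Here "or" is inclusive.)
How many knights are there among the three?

2

The unique consistent assignment is Yolanda=knave, Dana=knight, Ines=knight.
That has 2 knights.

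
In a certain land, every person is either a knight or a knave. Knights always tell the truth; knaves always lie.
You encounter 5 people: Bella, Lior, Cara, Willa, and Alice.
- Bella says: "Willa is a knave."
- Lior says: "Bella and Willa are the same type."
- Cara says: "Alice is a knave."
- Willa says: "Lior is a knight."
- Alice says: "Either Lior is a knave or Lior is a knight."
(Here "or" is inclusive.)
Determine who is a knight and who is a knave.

Bella is a knight, Lior is a knave, Cara is a knave, Willa is a knave, and Alice is a knight.

Suppose Bella is a knave. Then Bella's statement "Willa is a knave" would have to be false. Checking the 16 ways to assign the others, none is consistent with every speaker.
(For instance, with Lior=knave, Cara=knave, Willa=knave, Alice=knight, Bella's claim "Willa is a knave" comes out true where it would need to be false.)
So Bella must be a knight, making "Willa is a knave" true. Taking Bella=knight, Lior=knave, Cara=knave, Willa=knave, Alice=knight, each remaining statement checks out:
  Lior (knave): "Bella and Willa are the same type" — false. ✓
  Cara (knave): "Alice is a knave" — false. ✓
  Willa (knave): "Lior is a knight" — false. ✓
  Alice (knight): "either Lior is a knave or Lior is a knight" — true. ✓
This is the unique consistent assignment.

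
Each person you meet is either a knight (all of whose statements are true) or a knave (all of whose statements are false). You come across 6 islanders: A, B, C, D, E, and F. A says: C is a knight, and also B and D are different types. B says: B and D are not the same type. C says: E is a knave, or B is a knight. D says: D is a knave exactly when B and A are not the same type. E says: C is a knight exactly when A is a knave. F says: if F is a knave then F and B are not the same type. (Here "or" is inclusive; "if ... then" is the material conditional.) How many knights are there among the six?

The unique consistent assignment is A=knight, B=knight, C=knight, D=knave, E=knave, F=knight.
That has 4 knights.

4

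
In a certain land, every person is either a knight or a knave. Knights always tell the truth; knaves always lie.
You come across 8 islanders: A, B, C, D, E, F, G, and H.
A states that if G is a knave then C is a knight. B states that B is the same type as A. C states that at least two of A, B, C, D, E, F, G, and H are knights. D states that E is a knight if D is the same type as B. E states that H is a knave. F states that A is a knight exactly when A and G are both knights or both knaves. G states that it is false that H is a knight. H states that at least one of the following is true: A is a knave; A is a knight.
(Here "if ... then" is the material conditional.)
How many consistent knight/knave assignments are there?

2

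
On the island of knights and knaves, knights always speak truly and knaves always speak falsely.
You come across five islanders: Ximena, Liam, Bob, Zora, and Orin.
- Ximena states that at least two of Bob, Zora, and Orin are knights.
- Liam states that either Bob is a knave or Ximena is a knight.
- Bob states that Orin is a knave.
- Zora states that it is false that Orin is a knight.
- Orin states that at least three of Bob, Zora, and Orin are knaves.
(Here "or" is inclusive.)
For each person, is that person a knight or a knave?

Ximena is a knight, Liam is a knight, Bob is a knight, Zora is a knight, and Orin is a knave.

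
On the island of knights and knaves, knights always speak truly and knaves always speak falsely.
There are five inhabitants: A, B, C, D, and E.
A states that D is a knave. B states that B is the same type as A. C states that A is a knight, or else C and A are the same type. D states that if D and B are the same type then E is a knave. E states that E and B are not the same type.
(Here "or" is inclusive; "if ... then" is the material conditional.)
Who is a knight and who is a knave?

Since A is a knight, "D is a knave" needs to be True, which holds.
B is a knave, so "B is the same type as A" must be false — and it is.
Since C is a knight, "A is a knight, or else C and A are the same type" needs to be True, which holds.
Since D is a knave, "if D and B are the same type then E is a knave" needs to be false, which holds.
E is a knight, and the claim "E and B are not the same type" is indeed True.

Knights: A, C, and E. Knaves: B and D.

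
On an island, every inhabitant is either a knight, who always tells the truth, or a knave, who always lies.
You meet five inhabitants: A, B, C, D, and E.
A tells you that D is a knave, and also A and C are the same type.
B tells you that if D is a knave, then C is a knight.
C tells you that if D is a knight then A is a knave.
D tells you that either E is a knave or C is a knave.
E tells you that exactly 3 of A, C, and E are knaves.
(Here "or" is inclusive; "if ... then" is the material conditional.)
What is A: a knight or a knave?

A is a knave.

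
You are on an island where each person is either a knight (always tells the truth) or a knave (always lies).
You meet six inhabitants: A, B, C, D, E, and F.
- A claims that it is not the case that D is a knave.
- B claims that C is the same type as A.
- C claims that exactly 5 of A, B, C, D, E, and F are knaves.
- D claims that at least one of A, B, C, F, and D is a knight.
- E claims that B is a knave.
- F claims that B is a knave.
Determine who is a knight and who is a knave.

A is a knight, B is a knave, C is a knave, D is a knight, E is a knight, and F is a knight.

A is a knight, so "it is not the case that D is a knave" must be True — and it is.
As a knave, B's statement "C is the same type as A" should be False; it is.
C is a knave; "exactly 5 of A, B, C, D, E, and F are knaves" is False, as required.
D is a knight; "at least one of A, B, C, F, and D is a knight" is True, as required.
E is a knight; "B is a knave" is True, as required.
Since F is a knight, "B is a knave" needs to be True, which holds.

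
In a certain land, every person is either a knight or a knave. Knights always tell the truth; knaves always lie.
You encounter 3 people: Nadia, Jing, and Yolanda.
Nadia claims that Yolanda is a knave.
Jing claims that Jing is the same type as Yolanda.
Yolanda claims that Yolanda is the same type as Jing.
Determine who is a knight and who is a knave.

Nadia is a knave, Jing is a knight, and Yolanda is a knight.

As a knave, Nadia's statement "Yolanda is a knave" should be False; it is.
Jing is a knight, and the claim "Jing is the same type as Yolanda" is indeed True.
As a knight, Yolanda's statement "Yolanda is the same type as Jing" should be True; it is.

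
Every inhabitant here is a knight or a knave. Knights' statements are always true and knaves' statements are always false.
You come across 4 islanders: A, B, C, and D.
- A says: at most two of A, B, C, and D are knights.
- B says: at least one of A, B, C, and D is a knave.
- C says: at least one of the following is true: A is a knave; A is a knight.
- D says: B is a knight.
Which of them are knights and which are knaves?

Suppose A is a knight. Then A's statement "at most two of A, B, C, and D are knights" would have to be true. Checking the 8 ways to assign the others, none is consistent with every speaker.
(For instance, with B=knight, C=knight, D=knight, A's claim "at most two of A, B, C, and D are knights" comes out false where it would need to be true.)
So A must be a knave, making "at most two of A, B, C, and D are knights" false. Taking A=knave, B=knight, C=knight, D=knight, each remaining statement checks out:
  B (knight): "at least one of A, B, C, and D is a knave" — true. ✓
  C (knight): "at least one of the following is true: A is a knave; A is a knight" — true. ✓
  D (knight): "B is a knight" — true. ✓
This is the unique consistent assignment.

Knights: B, C, and D. Knaves: A.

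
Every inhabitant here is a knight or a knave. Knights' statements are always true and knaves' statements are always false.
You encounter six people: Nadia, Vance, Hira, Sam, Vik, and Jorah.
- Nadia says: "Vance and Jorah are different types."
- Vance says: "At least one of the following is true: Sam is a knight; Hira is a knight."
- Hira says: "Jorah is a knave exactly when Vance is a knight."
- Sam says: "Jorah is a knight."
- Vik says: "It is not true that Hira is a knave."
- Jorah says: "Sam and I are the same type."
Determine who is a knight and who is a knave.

Knights: Vance, Sam, and Jorah. Knaves: Nadia, Hira, and Vik.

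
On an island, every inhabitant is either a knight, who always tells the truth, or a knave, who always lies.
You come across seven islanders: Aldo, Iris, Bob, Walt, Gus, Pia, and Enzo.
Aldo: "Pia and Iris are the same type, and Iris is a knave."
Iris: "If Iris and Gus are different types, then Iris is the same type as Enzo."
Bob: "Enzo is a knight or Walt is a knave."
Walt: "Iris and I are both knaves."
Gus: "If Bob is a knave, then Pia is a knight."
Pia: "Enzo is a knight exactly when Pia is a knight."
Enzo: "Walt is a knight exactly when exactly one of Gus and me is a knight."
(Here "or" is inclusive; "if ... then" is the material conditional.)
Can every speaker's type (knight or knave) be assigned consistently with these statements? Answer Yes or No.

Yes

One consistent assignment: Aldo=knave, Iris=knight, Bob=knight, Walt=knave, Gus=knight, Pia=knight, Enzo=knight.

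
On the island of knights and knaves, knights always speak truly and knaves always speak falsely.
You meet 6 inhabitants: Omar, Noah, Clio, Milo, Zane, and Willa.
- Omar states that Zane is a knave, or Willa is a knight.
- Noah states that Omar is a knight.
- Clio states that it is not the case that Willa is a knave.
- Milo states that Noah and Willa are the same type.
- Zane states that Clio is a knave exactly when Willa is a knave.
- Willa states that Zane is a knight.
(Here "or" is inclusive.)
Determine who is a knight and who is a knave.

Omar is a knight, Noah is a knight, Clio is a knight, Milo is a knight, Zane is a knight, and Willa is a knight.

Since Omar is a knight, "Zane is a knave, or Willa is a knight" needs to be true, which holds.
As a knight, Noah's statement "Omar is a knight" should be true; it is.
Clio is a knight, so "it is not the case that Willa is a knave" must be true — and it is.
Milo is a knight, so "Noah and Willa are the same type" must be true — and it is.
Zane is a knight, and the claim "Clio is a knave exactly when Willa is a knave" is indeed true.
Willa is a knight, so "Zane is a knight" must be true — and it is.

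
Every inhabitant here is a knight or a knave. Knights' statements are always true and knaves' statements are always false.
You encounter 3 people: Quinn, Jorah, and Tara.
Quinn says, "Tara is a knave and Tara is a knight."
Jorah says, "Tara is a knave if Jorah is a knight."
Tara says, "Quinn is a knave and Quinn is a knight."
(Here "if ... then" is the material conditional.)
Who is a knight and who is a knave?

As a knave, Quinn's statement "Tara is a knave and Tara is a knight" should be False; it is.
Jorah (knight): "Tara is a knave if Jorah is a knight" — True. ✓
Tara is a knave, so "Quinn is a knave and Quinn is a knight" must be False — and it is.

Quinn is a knave, Jorah is a knight, and Tara is a knave.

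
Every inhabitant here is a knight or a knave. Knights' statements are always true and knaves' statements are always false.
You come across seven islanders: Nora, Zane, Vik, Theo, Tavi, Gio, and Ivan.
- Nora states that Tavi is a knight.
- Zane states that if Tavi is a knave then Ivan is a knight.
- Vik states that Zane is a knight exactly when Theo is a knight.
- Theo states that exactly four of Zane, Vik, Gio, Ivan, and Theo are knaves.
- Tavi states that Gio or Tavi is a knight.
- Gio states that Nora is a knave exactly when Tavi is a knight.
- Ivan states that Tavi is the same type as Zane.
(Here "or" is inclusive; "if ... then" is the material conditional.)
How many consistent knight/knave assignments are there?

Consistent assignments:
  Nora=knight, Zane=knight, Vik=knave, Theo=knave, Tavi=knight, Gio=knave, Ivan=knight

1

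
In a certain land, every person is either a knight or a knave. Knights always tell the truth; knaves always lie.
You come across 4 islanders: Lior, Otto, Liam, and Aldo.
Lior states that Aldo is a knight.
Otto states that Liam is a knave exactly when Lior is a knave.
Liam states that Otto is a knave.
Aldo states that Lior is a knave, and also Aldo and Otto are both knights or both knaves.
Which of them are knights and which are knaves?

Suppose Lior is a knight. Then Lior's statement "Aldo is a knight" would have to be true. Checking the 8 ways to assign the others, none is consistent with every speaker.
(For instance, with Otto=knight, Liam=knave, Aldo=knave, Lior's claim "Aldo is a knight" comes out false where it would need to be true.)
So Lior must be a knave, making "Aldo is a knight" false. Taking Lior=knave, Otto=knight, Liam=knave, Aldo=knave, each remaining statement checks out:
  Otto (knight): "Liam is a knave exactly when Lior is a knave" — true. ✓
  Liam (knave): "Otto is a knave" — false. ✓
  Aldo (knave): "Lior is a knave, and also Aldo and Otto are both knights or both knaves" — false. ✓
This is the unique consistent assignment.

Knights: Otto. Knaves: Lior, Liam, and Aldo.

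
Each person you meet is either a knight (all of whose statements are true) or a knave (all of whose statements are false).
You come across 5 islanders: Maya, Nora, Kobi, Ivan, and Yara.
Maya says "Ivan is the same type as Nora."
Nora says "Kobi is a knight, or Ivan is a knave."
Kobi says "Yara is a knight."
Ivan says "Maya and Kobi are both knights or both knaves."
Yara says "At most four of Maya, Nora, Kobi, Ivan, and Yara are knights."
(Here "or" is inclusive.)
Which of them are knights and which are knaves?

Suppose Maya is a knight. Then Maya's statement "Ivan is the same type as Nora" would have to be true. Checking the 16 ways to assign the others, none is consistent with every speaker.
(For instance, with Nora=knight, Kobi=knight, Ivan=knave, Yara=knight, Maya's claim "Ivan is the same type as Nora" comes out false where it would need to be true.)
So Maya must be a knave, making "Ivan is the same type as Nora" false. Taking Maya=knave, Nora=knight, Kobi=knight, Ivan=knave, Yara=knight, each remaining statement checks out:
  Nora (knight): "Kobi is a knight, or Ivan is a knave" — true. ✓
  Kobi (knight): "Yara is a knight" — true. ✓
  Ivan (knave): "Maya and Kobi are both knights or both knaves" — false. ✓
  Yara (knight): "at most four of Maya, Nora, Kobi, Ivan, and Yara are knights" — true. ✓
This is the unique consistent assignment.

Knights: Nora, Kobi, and Yara. Knaves: Maya and Ivan.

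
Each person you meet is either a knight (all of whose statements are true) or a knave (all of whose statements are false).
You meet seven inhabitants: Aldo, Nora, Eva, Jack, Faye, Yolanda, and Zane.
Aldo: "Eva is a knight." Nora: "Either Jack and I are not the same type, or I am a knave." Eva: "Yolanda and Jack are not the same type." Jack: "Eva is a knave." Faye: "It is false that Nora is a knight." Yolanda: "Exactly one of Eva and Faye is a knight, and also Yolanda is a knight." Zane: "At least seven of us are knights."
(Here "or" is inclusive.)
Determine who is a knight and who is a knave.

Knights: Aldo, Nora, Eva, and Yolanda. Knaves: Jack, Faye, and Zane.

Aldo is a knight, and the claim "Eva is a knight" is indeed true.
Nora (knight): "either Jack and I are not the same type, or I am a knave" — true. ✓
Eva (knight): "Yolanda and Jack are not the same type" — true. ✓
Jack is a knave, and the claim "Eva is a knave" is indeed false.
Since Faye is a knave, "it is false that Nora is a knight" needs to be false, which holds.
Yolanda (knight): "exactly one of Eva and Faye is a knight, and also Yolanda is a knight" — true. ✓
Zane is a knave; "at least seven of us are knights" is false, as required.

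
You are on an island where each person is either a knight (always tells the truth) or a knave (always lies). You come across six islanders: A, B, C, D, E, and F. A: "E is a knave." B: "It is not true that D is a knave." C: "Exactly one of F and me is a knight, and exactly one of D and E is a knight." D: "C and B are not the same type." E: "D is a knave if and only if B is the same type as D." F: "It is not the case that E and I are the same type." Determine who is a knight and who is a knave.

A is a knight, B is a knight, C is a knave, D is a knight, E is a knave, and F is a knave.

A is a knight; "E is a knave" is True, as required.
B (knight): "it is not true that D is a knave" — True. ✓
As a knave, C's statement "exactly one of F and me is a knight, and exactly one of D and E is a knight" should be false; it is.
D is a knight, so "C and B are not the same type" must be True — and it is.
E (knave): "D is a knave if and only if B is the same type as D" — false. ✓
F is a knave, and the claim "it is not the case that E and I are the same type" is indeed false.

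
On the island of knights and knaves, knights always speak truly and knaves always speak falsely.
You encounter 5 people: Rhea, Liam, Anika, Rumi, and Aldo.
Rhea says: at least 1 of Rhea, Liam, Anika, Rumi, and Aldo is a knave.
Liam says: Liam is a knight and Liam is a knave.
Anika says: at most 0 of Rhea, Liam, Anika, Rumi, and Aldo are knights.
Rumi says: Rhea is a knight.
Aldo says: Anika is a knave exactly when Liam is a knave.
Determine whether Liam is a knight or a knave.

Liam is a knave.

Consistent assignments: {Rhea=knight, Liam=knave, Anika=knave, Rumi=knight, Aldo=knight}
In every consistent assignment, Liam is a knave.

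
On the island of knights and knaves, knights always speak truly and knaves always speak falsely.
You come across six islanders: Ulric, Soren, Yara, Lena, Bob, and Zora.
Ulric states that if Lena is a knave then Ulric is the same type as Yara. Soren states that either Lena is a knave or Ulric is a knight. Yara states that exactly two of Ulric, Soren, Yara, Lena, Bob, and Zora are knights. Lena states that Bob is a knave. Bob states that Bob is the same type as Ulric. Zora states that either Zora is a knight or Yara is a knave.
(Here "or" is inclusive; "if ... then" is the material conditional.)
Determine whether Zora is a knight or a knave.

Consistent assignments: {Ulric=knight, Soren=knight, Yara=knave, Lena=knight, Bob=knave, Zora=knight}
In every consistent assignment, Zora is a knight.

Zora is a knight.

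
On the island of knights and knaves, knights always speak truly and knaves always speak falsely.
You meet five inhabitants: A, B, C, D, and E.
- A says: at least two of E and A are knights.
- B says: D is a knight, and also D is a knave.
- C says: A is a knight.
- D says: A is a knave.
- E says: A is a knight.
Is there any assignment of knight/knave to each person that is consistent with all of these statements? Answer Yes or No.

Yes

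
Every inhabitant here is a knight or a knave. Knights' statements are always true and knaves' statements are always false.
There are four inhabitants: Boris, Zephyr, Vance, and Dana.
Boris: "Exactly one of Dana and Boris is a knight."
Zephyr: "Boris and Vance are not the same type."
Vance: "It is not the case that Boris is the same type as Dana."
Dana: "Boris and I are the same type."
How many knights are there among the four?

The unique consistent assignment is Boris=knight, Zephyr=knave, Vance=knight, Dana=knave.
That has 2 knights.

2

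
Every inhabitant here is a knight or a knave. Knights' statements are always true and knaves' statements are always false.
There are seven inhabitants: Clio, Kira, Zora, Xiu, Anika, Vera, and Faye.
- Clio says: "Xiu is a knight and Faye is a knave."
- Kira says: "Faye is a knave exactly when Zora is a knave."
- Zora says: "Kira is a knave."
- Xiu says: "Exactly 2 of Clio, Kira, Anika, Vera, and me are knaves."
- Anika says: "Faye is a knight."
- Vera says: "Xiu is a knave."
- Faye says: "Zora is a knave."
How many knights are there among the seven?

2

The unique consistent assignment is Clio=knave, Kira=knave, Zora=knight, Xiu=knave, Anika=knave, Vera=knight, Faye=knave.
That has 2 knights.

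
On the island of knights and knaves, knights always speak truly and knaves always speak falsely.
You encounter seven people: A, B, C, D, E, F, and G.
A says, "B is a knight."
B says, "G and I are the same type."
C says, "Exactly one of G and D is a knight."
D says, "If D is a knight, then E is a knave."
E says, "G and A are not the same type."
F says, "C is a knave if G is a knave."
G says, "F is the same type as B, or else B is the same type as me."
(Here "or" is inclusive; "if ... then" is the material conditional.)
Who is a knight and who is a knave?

A is a knight, B is a knight, C is a knave, D is a knight, E is a knave, F is a knight, and G is a knight.

Since A is a knight, "B is a knight" needs to be true, which holds.
As a knight, B's statement "G and I are the same type" should be true; it is.
Since C is a knave, "exactly one of G and D is a knight" needs to be False, which holds.
D is a knight, so "if D is a knight, then E is a knave" must be true — and it is.
E (knave): "G and A are not the same type" — False. ✓
F is a knight, and the claim "C is a knave if G is a knave" is indeed true.
G is a knight, so "F is the same type as B, or else B is the same type as me" must be true — and it is.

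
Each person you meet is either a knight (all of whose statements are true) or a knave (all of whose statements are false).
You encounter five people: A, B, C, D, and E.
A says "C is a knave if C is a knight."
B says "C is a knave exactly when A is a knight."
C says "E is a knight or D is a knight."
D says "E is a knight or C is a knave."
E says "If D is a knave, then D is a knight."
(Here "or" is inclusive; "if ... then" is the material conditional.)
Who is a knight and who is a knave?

A is a knave, B is a knight, C is a knight, D is a knight, and E is a knight.

A is a knave, so "C is a knave if C is a knight" must be false — and it is.
B is a knight, so "C is a knave exactly when A is a knight" must be True — and it is.
C is a knight, so "E is a knight or D is a knight" must be True — and it is.
As a knight, D's statement "E is a knight or C is a knave" should be True; it is.
Since E is a knight, "if D is a knave, then D is a knight" needs to be True, which holds.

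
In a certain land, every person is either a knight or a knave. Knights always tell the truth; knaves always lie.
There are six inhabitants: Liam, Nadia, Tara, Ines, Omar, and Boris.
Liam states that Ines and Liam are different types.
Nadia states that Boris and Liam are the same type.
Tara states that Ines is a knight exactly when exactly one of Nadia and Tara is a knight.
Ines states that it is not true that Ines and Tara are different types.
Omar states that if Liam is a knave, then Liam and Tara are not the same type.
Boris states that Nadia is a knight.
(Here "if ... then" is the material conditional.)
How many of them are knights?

5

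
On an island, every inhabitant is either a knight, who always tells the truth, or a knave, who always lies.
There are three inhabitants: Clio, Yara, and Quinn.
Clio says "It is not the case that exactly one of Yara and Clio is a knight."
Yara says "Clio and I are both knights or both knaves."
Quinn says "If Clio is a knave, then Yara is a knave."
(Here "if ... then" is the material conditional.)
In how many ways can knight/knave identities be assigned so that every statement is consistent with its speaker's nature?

1

Consistent assignments:
  Clio=knight, Yara=knight, Quinn=knight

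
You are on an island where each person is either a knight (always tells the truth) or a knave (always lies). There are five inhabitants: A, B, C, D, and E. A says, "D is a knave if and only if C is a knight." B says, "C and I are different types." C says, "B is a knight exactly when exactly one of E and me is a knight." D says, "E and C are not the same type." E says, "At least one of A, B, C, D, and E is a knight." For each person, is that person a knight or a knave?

Suppose A is a knave. Then A's statement "D is a knave if and only if C is a knight" would have to be false. Checking the 16 ways to assign the others, none is consistent with every speaker.
(For instance, with B=knave, C=knave, D=knight, E=knight, A's claim "D is a knave if and only if C is a knight" comes out true where it would need to be false.)
So A must be a knight, making "D is a knave if and only if C is a knight" true. Taking A=knight, B=knave, C=knave, D=knight, E=knight, each remaining statement checks out:
  B (knave): "C and I are different types" — false. ✓
  C (knave): "B is a knight exactly when exactly one of E and me is a knight" — false. ✓
  D (knight): "E and C are not the same type" — true. ✓
  E (knight): "at least one of A, B, C, D, and E is a knight" — true. ✓
This is the unique consistent assignment.

Knights: A, D, and E. Knaves: B and C.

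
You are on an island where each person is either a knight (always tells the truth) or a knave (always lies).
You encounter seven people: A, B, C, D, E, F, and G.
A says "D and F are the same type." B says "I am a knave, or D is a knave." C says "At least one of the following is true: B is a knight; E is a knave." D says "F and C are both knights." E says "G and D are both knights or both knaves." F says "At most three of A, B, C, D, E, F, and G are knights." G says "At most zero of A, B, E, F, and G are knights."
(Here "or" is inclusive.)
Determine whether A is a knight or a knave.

A is a knight.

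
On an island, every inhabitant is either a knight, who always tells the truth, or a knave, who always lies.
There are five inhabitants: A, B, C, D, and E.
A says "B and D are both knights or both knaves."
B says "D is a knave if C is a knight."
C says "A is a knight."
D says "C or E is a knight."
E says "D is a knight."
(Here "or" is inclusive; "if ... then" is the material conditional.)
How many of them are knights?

1

The unique consistent assignment is A=knave, B=knight, C=knave, D=knave, E=knave.
That has 1 knight.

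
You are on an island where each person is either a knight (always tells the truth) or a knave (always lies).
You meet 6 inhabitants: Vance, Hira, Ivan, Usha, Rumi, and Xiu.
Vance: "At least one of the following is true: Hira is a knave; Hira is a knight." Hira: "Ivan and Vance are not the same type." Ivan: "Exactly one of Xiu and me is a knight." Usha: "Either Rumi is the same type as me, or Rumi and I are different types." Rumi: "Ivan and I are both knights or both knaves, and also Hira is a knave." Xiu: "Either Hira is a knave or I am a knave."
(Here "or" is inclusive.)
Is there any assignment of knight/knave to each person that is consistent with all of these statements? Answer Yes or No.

No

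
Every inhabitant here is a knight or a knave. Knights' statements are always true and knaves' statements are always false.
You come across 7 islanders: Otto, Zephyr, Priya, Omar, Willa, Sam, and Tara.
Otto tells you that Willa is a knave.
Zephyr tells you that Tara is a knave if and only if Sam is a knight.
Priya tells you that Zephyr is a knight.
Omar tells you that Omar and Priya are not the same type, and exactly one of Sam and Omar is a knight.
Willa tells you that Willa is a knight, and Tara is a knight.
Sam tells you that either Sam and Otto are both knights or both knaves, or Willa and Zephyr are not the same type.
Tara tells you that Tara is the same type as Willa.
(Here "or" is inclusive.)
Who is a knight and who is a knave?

Since Otto is a knave, "Willa is a knave" needs to be False, which holds.
Zephyr is a knave; "Tara is a knave if and only if Sam is a knight" is False, as required.
As a knave, Priya's statement "Zephyr is a knight" should be False; it is.
As a knave, Omar's statement "Omar and Priya are not the same type, and exactly one of Sam and Omar is a knight" should be False; it is.
Willa (knight): "Willa is a knight, and Tara is a knight" — true. ✓
Sam (knight): "either Sam and Otto are both knights or both knaves, or Willa and Zephyr are not the same type" — true. ✓
Tara is a knight, so "Tara is the same type as Willa" must be true — and it is.

Otto is a knave, Zephyr is a knave, Priya is a knave, Omar is a knave, Willa is a knight, Sam is a knight, and Tara is a knight.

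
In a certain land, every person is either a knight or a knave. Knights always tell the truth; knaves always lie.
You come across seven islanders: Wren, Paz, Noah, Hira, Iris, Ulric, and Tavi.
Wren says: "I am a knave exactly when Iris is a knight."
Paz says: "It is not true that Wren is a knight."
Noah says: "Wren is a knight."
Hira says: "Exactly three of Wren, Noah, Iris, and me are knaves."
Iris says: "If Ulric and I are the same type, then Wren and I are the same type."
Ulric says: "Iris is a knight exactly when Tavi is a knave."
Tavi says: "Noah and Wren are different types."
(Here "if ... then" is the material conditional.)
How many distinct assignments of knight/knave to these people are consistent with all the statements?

1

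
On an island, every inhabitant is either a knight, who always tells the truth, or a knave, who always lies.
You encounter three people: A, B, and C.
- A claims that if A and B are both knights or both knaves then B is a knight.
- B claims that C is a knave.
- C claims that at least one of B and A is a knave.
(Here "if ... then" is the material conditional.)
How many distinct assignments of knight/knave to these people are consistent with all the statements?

3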